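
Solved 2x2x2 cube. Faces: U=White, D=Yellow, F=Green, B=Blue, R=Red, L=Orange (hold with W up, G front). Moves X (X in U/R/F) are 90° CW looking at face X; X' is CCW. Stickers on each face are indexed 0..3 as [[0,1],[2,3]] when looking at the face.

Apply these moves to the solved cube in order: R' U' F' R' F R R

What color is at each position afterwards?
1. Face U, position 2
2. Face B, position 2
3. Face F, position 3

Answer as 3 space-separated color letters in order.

After move 1 (R'): R=RRRR U=WBWB F=GWGW D=YGYG B=YBYB
After move 2 (U'): U=BBWW F=OOGW R=GWRR B=RRYB L=YBOO
After move 3 (F'): F=OWOG U=BBGR R=GWYR D=BOYG L=YWOW
After move 4 (R'): R=WRGY U=BYGR F=OBOR D=BWYG B=GROB
After move 5 (F): F=OORB U=BYWW R=GRRY D=GWYG L=YBOW
After move 6 (R): R=RGYR U=BOWB F=OWRG D=GOYG B=WRYB
After move 7 (R): R=YRRG U=BWWG F=OORG D=GYYW B=BROB
Query 1: U[2] = W
Query 2: B[2] = O
Query 3: F[3] = G

Answer: W O G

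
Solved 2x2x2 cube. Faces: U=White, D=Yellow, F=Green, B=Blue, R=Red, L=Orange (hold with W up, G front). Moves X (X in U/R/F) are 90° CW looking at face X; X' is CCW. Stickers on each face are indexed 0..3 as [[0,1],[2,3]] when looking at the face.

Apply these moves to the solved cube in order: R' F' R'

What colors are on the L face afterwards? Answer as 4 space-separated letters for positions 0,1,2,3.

After move 1 (R'): R=RRRR U=WBWB F=GWGW D=YGYG B=YBYB
After move 2 (F'): F=WWGG U=WBRR R=GRYR D=OOYG L=OBOW
After move 3 (R'): R=RRGY U=WYRY F=WBGR D=OWYG B=GBOB
Query: L face = OBOW

Answer: O B O W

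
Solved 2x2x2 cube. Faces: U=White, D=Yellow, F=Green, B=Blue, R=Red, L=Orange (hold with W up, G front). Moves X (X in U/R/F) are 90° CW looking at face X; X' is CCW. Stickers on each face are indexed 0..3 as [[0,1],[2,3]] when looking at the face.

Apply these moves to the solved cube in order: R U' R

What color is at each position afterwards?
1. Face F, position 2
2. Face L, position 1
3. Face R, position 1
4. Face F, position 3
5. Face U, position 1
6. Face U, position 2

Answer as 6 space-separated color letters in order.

Answer: G B G B O W

Derivation:
After move 1 (R): R=RRRR U=WGWG F=GYGY D=YBYB B=WBWB
After move 2 (U'): U=GGWW F=OOGY R=GYRR B=RRWB L=WBOO
After move 3 (R): R=RGRY U=GOWY F=OBGB D=YWYR B=WRGB
Query 1: F[2] = G
Query 2: L[1] = B
Query 3: R[1] = G
Query 4: F[3] = B
Query 5: U[1] = O
Query 6: U[2] = W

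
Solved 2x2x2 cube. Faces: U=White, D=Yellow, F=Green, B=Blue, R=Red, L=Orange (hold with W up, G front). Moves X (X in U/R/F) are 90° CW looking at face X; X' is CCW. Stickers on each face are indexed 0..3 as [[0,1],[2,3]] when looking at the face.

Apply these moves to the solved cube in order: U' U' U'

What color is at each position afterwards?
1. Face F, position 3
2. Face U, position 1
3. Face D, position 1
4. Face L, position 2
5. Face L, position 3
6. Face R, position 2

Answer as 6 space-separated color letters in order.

After move 1 (U'): U=WWWW F=OOGG R=GGRR B=RRBB L=BBOO
After move 2 (U'): U=WWWW F=BBGG R=OORR B=GGBB L=RROO
After move 3 (U'): U=WWWW F=RRGG R=BBRR B=OOBB L=GGOO
Query 1: F[3] = G
Query 2: U[1] = W
Query 3: D[1] = Y
Query 4: L[2] = O
Query 5: L[3] = O
Query 6: R[2] = R

Answer: G W Y O O R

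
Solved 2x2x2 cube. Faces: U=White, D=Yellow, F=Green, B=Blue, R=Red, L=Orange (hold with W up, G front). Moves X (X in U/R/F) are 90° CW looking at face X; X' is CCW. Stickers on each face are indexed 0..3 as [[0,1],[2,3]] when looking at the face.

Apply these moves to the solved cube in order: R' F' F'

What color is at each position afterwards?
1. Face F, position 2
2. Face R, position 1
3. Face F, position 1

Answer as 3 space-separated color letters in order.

Answer: W R G

Derivation:
After move 1 (R'): R=RRRR U=WBWB F=GWGW D=YGYG B=YBYB
After move 2 (F'): F=WWGG U=WBRR R=GRYR D=OOYG L=OBOW
After move 3 (F'): F=WGWG U=WBGY R=OROR D=BWYG L=OROR
Query 1: F[2] = W
Query 2: R[1] = R
Query 3: F[1] = G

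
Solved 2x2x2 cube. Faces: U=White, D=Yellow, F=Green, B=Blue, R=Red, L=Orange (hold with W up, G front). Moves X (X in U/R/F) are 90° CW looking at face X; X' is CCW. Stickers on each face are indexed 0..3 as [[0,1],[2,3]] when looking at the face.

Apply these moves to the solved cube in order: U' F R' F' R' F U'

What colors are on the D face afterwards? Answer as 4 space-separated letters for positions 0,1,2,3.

Answer: O R Y G

Derivation:
After move 1 (U'): U=WWWW F=OOGG R=GGRR B=RRBB L=BBOO
After move 2 (F): F=GOGO U=WWOB R=WGWR D=RGYY L=BYOY
After move 3 (R'): R=GRWW U=WBOR F=GWGB D=ROYO B=YRGB
After move 4 (F'): F=WBGG U=WBGW R=ORRW D=YYYO L=BROO
After move 5 (R'): R=RWOR U=WGGY F=WBGW D=YBYG B=ORYB
After move 6 (F): F=GWWB U=WGOR R=GWYR D=ORYG L=BYOB
After move 7 (U'): U=GRWO F=BYWB R=GWYR B=GWYB L=OROB
Query: D face = ORYG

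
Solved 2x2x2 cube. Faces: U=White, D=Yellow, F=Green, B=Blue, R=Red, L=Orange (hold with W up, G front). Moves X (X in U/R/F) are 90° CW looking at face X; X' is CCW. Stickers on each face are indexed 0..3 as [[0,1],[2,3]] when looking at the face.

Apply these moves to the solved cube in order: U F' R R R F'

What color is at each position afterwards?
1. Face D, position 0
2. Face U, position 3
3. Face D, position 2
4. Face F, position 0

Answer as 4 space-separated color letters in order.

Answer: W Y Y W

Derivation:
After move 1 (U): U=WWWW F=RRGG R=BBRR B=OOBB L=GGOO
After move 2 (F'): F=RGRG U=WWBR R=YBYR D=GOYY L=GWOW
After move 3 (R): R=YYRB U=WGBG F=RORY D=GBYO B=ROWB
After move 4 (R): R=RYBY U=WOBY F=RBRO D=GWYR B=GOGB
After move 5 (R): R=BRYY U=WBBO F=RWRR D=GGYG B=YOOB
After move 6 (F'): F=WRRR U=WBBY R=GRGY D=WWYG L=GOOB
Query 1: D[0] = W
Query 2: U[3] = Y
Query 3: D[2] = Y
Query 4: F[0] = W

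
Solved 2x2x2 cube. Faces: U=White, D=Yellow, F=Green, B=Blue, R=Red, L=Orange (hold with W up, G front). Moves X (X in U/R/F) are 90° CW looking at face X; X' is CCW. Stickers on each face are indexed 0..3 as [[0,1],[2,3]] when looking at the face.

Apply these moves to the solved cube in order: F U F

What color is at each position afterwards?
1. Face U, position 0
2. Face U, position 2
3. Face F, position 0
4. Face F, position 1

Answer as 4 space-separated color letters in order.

After move 1 (F): F=GGGG U=WWOO R=WRWR D=RRYY L=OYOY
After move 2 (U): U=OWOW F=WRGG R=BBWR B=OYBB L=GGOY
After move 3 (F): F=GWGR U=OWYG R=OBWR D=WBYY L=GROR
Query 1: U[0] = O
Query 2: U[2] = Y
Query 3: F[0] = G
Query 4: F[1] = W

Answer: O Y G W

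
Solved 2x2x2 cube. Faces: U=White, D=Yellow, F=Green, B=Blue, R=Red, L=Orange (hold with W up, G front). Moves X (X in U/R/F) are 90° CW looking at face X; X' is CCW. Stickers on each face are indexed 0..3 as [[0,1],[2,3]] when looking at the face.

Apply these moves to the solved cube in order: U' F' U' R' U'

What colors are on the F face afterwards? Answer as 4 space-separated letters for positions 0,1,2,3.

After move 1 (U'): U=WWWW F=OOGG R=GGRR B=RRBB L=BBOO
After move 2 (F'): F=OGOG U=WWGR R=YGYR D=BOYY L=BWOW
After move 3 (U'): U=WRWG F=BWOG R=OGYR B=YGBB L=RROW
After move 4 (R'): R=GROY U=WBWY F=BROG D=BWYG B=YGOB
After move 5 (U'): U=BYWW F=RROG R=BROY B=GROB L=YGOW
Query: F face = RROG

Answer: R R O G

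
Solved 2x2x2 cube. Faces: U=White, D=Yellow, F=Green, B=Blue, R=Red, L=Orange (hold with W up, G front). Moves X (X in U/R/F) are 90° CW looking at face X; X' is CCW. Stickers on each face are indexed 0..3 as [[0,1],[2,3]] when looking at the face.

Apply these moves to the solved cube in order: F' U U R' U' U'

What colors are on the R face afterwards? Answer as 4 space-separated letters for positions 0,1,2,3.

After move 1 (F'): F=GGGG U=WWRR R=YRYR D=OOYY L=OWOW
After move 2 (U): U=RWRW F=YRGG R=BBYR B=OWBB L=GGOW
After move 3 (U): U=RRWW F=BBGG R=OWYR B=GGBB L=YROW
After move 4 (R'): R=WROY U=RBWG F=BRGW D=OBYG B=YGOB
After move 5 (U'): U=BGRW F=YRGW R=BROY B=WROB L=YGOW
After move 6 (U'): U=GWBR F=YGGW R=YROY B=BROB L=WROW
Query: R face = YROY

Answer: Y R O Y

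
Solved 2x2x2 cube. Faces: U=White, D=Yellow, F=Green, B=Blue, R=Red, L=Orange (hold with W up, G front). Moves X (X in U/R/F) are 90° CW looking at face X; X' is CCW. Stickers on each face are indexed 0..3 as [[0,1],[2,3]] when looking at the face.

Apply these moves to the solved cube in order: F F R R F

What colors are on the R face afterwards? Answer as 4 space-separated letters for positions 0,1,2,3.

Answer: Y O Y O

Derivation:
After move 1 (F): F=GGGG U=WWOO R=WRWR D=RRYY L=OYOY
After move 2 (F): F=GGGG U=WWYY R=OROR D=WWYY L=OROR
After move 3 (R): R=OORR U=WGYG F=GWGY D=WBYB B=YBWB
After move 4 (R): R=RORO U=WWYY F=GBGB D=WWYY B=GBGB
After move 5 (F): F=GGBB U=WWRR R=YOYO D=RRYY L=OWOW
Query: R face = YOYO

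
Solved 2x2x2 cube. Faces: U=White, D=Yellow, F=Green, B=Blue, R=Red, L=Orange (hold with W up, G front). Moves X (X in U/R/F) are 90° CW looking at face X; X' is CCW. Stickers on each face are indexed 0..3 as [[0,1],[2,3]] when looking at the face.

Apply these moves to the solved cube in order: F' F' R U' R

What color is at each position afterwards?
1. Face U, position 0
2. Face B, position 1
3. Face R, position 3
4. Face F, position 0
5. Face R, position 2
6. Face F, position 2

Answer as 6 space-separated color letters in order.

Answer: G O W O R G

Derivation:
After move 1 (F'): F=GGGG U=WWRR R=YRYR D=OOYY L=OWOW
After move 2 (F'): F=GGGG U=WWYY R=OROR D=WWYY L=OROR
After move 3 (R): R=OORR U=WGYG F=GWGY D=WBYB B=YBWB
After move 4 (U'): U=GGWY F=ORGY R=GWRR B=OOWB L=YBOR
After move 5 (R): R=RGRW U=GRWY F=OBGB D=WWYO B=YOGB
Query 1: U[0] = G
Query 2: B[1] = O
Query 3: R[3] = W
Query 4: F[0] = O
Query 5: R[2] = R
Query 6: F[2] = G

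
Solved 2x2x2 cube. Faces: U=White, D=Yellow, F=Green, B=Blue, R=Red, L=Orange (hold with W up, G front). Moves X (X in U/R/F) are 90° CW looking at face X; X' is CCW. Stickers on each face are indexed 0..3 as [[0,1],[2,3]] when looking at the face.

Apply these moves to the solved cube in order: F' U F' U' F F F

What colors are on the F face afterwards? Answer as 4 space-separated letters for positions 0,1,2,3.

Answer: W G G Y

Derivation:
After move 1 (F'): F=GGGG U=WWRR R=YRYR D=OOYY L=OWOW
After move 2 (U): U=RWRW F=YRGG R=BBYR B=OWBB L=GGOW
After move 3 (F'): F=RGYG U=RWBY R=OBOR D=GWYY L=GWOR
After move 4 (U'): U=WYRB F=GWYG R=RGOR B=OBBB L=OWOR
After move 5 (F): F=YGGW U=WYRW R=RGBR D=ORYY L=OGOW
After move 6 (F): F=GYWG U=WYWG R=RGWR D=BRYY L=OOOR
After move 7 (F): F=WGGY U=WYRO R=WGGR D=WRYY L=OBOR
Query: F face = WGGY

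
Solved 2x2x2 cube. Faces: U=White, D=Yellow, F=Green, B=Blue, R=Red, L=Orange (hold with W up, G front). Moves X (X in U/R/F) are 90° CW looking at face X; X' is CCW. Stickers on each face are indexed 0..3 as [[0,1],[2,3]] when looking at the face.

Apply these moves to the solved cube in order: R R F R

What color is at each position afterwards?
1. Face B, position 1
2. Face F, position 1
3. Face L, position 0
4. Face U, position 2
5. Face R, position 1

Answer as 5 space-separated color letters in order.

Answer: B R O O W

Derivation:
After move 1 (R): R=RRRR U=WGWG F=GYGY D=YBYB B=WBWB
After move 2 (R): R=RRRR U=WYWY F=GBGB D=YWYW B=GBGB
After move 3 (F): F=GGBB U=WYOO R=WRYR D=RRYW L=OYOW
After move 4 (R): R=YWRR U=WGOB F=GRBW D=RGYG B=OBYB
Query 1: B[1] = B
Query 2: F[1] = R
Query 3: L[0] = O
Query 4: U[2] = O
Query 5: R[1] = W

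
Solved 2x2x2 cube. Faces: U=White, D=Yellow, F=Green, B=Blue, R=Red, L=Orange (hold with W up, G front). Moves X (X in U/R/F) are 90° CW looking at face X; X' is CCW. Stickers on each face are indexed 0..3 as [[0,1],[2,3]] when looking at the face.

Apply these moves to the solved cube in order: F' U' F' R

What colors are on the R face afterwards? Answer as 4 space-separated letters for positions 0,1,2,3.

After move 1 (F'): F=GGGG U=WWRR R=YRYR D=OOYY L=OWOW
After move 2 (U'): U=WRWR F=OWGG R=GGYR B=YRBB L=BBOW
After move 3 (F'): F=WGOG U=WRGY R=OGOR D=BWYY L=BROW
After move 4 (R): R=OORG U=WGGG F=WWOY D=BBYY B=YRRB
Query: R face = OORG

Answer: O O R G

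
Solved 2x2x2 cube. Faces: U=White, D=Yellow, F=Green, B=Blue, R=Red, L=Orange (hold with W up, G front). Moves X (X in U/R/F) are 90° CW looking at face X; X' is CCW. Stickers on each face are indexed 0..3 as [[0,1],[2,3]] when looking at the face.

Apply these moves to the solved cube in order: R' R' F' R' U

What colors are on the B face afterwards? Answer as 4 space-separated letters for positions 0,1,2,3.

Answer: O Y O B

Derivation:
After move 1 (R'): R=RRRR U=WBWB F=GWGW D=YGYG B=YBYB
After move 2 (R'): R=RRRR U=WYWY F=GBGB D=YWYW B=GBGB
After move 3 (F'): F=BBGG U=WYRR R=WRYR D=OOYW L=OYOW
After move 4 (R'): R=RRWY U=WGRG F=BYGR D=OBYG B=WBOB
After move 5 (U): U=RWGG F=RRGR R=WBWY B=OYOB L=BYOW
Query: B face = OYOB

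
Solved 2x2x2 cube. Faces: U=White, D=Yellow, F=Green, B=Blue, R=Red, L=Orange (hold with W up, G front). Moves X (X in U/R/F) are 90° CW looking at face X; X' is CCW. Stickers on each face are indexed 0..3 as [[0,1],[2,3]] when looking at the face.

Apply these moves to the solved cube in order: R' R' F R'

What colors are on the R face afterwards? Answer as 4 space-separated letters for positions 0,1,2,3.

Answer: R R W Y

Derivation:
After move 1 (R'): R=RRRR U=WBWB F=GWGW D=YGYG B=YBYB
After move 2 (R'): R=RRRR U=WYWY F=GBGB D=YWYW B=GBGB
After move 3 (F): F=GGBB U=WYOO R=WRYR D=RRYW L=OYOW
After move 4 (R'): R=RRWY U=WGOG F=GYBO D=RGYB B=WBRB
Query: R face = RRWY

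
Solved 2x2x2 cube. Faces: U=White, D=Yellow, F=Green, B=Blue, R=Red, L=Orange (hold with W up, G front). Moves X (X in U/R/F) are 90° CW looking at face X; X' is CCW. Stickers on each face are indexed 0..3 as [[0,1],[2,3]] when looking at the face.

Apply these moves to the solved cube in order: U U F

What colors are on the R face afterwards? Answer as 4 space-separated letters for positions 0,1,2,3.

Answer: W O W R

Derivation:
After move 1 (U): U=WWWW F=RRGG R=BBRR B=OOBB L=GGOO
After move 2 (U): U=WWWW F=BBGG R=OORR B=GGBB L=RROO
After move 3 (F): F=GBGB U=WWOR R=WOWR D=ROYY L=RYOY
Query: R face = WOWR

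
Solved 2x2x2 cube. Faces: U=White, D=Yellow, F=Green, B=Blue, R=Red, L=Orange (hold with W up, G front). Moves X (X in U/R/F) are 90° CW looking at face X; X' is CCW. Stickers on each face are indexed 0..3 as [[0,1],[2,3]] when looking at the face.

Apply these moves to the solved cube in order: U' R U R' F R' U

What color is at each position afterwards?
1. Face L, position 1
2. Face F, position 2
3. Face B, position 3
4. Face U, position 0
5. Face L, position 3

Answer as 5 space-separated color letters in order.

After move 1 (U'): U=WWWW F=OOGG R=GGRR B=RRBB L=BBOO
After move 2 (R): R=RGRG U=WOWG F=OYGY D=YBYR B=WRWB
After move 3 (U): U=WWGO F=RGGY R=WRRG B=BBWB L=OYOO
After move 4 (R'): R=RGWR U=WWGB F=RWGO D=YGYY B=RBBB
After move 5 (F): F=GROW U=WWOY R=GGBR D=WRYY L=OYOG
After move 6 (R'): R=GRGB U=WBOR F=GWOY D=WRYW B=YBRB
After move 7 (U): U=OWRB F=GROY R=YBGB B=OYRB L=GWOG
Query 1: L[1] = W
Query 2: F[2] = O
Query 3: B[3] = B
Query 4: U[0] = O
Query 5: L[3] = G

Answer: W O B O G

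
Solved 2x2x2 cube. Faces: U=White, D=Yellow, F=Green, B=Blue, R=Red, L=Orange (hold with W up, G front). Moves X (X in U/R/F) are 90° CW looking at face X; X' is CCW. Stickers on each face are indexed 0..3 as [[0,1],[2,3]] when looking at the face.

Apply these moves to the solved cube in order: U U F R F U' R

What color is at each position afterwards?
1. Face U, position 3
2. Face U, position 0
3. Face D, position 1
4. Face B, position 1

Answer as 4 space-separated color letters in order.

Answer: O B W W

Derivation:
After move 1 (U): U=WWWW F=RRGG R=BBRR B=OOBB L=GGOO
After move 2 (U): U=WWWW F=BBGG R=OORR B=GGBB L=RROO
After move 3 (F): F=GBGB U=WWOR R=WOWR D=ROYY L=RYOY
After move 4 (R): R=WWRO U=WBOB F=GOGY D=RBYG B=RGWB
After move 5 (F): F=GGYO U=WBYY R=OWBO D=RWYG L=RROB
After move 6 (U'): U=BYWY F=RRYO R=GGBO B=OWWB L=RGOB
After move 7 (R): R=BGOG U=BRWO F=RWYG D=RWYO B=YWYB
Query 1: U[3] = O
Query 2: U[0] = B
Query 3: D[1] = W
Query 4: B[1] = W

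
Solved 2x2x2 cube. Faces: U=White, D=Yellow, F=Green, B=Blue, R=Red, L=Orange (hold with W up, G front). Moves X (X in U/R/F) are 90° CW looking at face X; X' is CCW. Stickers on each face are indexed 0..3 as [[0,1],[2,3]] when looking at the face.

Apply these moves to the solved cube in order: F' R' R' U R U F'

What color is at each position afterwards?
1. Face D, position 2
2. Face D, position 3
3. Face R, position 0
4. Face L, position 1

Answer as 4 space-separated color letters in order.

Answer: Y O G Y

Derivation:
After move 1 (F'): F=GGGG U=WWRR R=YRYR D=OOYY L=OWOW
After move 2 (R'): R=RRYY U=WBRB F=GWGR D=OGYG B=YBOB
After move 3 (R'): R=RYRY U=WORY F=GBGB D=OWYR B=GBGB
After move 4 (U): U=RWYO F=RYGB R=GBRY B=OWGB L=GBOW
After move 5 (R): R=RGYB U=RYYB F=RWGR D=OGYO B=OWWB
After move 6 (U): U=YRBY F=RGGR R=OWYB B=GBWB L=RWOW
After move 7 (F'): F=GRRG U=YROY R=GWOB D=WWYO L=RYOB
Query 1: D[2] = Y
Query 2: D[3] = O
Query 3: R[0] = G
Query 4: L[1] = Y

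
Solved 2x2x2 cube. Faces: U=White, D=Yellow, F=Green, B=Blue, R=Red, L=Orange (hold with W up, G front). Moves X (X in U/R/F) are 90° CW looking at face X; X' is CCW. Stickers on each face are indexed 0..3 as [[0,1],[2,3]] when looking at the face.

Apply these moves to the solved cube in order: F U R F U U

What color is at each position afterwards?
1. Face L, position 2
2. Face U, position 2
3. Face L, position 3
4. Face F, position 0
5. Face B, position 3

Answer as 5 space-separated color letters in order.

After move 1 (F): F=GGGG U=WWOO R=WRWR D=RRYY L=OYOY
After move 2 (U): U=OWOW F=WRGG R=BBWR B=OYBB L=GGOY
After move 3 (R): R=WBRB U=OROG F=WRGY D=RBYO B=WYWB
After move 4 (F): F=GWYR U=ORYG R=OBGB D=RWYO L=GROB
After move 5 (U): U=YOGR F=OBYR R=WYGB B=GRWB L=GWOB
After move 6 (U): U=GYRO F=WYYR R=GRGB B=GWWB L=OBOB
Query 1: L[2] = O
Query 2: U[2] = R
Query 3: L[3] = B
Query 4: F[0] = W
Query 5: B[3] = B

Answer: O R B W B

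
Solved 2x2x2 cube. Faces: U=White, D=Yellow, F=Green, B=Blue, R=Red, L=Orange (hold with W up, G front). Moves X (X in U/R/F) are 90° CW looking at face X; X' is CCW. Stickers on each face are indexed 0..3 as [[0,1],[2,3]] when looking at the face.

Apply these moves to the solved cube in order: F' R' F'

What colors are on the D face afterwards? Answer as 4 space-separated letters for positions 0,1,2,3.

Answer: W W Y G

Derivation:
After move 1 (F'): F=GGGG U=WWRR R=YRYR D=OOYY L=OWOW
After move 2 (R'): R=RRYY U=WBRB F=GWGR D=OGYG B=YBOB
After move 3 (F'): F=WRGG U=WBRY R=GROY D=WWYG L=OBOR
Query: D face = WWYG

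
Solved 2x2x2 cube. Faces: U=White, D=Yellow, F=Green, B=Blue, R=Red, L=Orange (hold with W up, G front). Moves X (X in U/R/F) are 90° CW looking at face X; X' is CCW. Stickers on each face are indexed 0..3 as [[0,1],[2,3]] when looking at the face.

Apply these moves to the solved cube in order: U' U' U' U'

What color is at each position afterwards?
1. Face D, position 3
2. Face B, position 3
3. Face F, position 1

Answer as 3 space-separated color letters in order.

Answer: Y B G

Derivation:
After move 1 (U'): U=WWWW F=OOGG R=GGRR B=RRBB L=BBOO
After move 2 (U'): U=WWWW F=BBGG R=OORR B=GGBB L=RROO
After move 3 (U'): U=WWWW F=RRGG R=BBRR B=OOBB L=GGOO
After move 4 (U'): U=WWWW F=GGGG R=RRRR B=BBBB L=OOOO
Query 1: D[3] = Y
Query 2: B[3] = B
Query 3: F[1] = G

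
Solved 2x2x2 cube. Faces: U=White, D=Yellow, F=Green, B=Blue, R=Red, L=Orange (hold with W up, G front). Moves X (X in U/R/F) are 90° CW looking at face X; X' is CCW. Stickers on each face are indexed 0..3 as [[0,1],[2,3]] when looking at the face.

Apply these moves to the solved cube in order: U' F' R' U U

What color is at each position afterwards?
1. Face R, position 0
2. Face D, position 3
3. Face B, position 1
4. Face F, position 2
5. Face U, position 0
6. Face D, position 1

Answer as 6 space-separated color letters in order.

Answer: B G W O R G

Derivation:
After move 1 (U'): U=WWWW F=OOGG R=GGRR B=RRBB L=BBOO
After move 2 (F'): F=OGOG U=WWGR R=YGYR D=BOYY L=BWOW
After move 3 (R'): R=GRYY U=WBGR F=OWOR D=BGYG B=YROB
After move 4 (U): U=GWRB F=GROR R=YRYY B=BWOB L=OWOW
After move 5 (U): U=RGBW F=YROR R=BWYY B=OWOB L=GROW
Query 1: R[0] = B
Query 2: D[3] = G
Query 3: B[1] = W
Query 4: F[2] = O
Query 5: U[0] = R
Query 6: D[1] = G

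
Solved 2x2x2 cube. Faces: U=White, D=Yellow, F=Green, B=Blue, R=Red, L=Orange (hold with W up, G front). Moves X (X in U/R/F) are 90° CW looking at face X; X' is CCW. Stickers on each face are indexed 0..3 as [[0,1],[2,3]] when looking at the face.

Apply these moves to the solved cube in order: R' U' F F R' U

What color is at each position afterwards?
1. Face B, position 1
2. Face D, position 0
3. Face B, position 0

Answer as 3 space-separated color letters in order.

Answer: R W Y

Derivation:
After move 1 (R'): R=RRRR U=WBWB F=GWGW D=YGYG B=YBYB
After move 2 (U'): U=BBWW F=OOGW R=GWRR B=RRYB L=YBOO
After move 3 (F): F=GOWO U=BBOB R=WWWR D=RGYG L=YYOG
After move 4 (F): F=WGOO U=BBGY R=OWBR D=WWYG L=YROG
After move 5 (R'): R=WROB U=BYGR F=WBOY D=WGYO B=GRWB
After move 6 (U): U=GBRY F=WROY R=GROB B=YRWB L=WBOG
Query 1: B[1] = R
Query 2: D[0] = W
Query 3: B[0] = Y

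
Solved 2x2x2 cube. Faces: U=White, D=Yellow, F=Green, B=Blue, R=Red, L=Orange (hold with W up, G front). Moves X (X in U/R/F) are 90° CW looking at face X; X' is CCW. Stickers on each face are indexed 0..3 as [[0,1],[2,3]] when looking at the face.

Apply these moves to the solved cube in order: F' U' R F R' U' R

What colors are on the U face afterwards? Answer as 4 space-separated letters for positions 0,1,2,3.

After move 1 (F'): F=GGGG U=WWRR R=YRYR D=OOYY L=OWOW
After move 2 (U'): U=WRWR F=OWGG R=GGYR B=YRBB L=BBOW
After move 3 (R): R=YGRG U=WWWG F=OOGY D=OBYY B=RRRB
After move 4 (F): F=GOYO U=WWWB R=WGGG D=RYYY L=BOOB
After move 5 (R'): R=GGWG U=WRWR F=GWYB D=ROYO B=YRYB
After move 6 (U'): U=RRWW F=BOYB R=GWWG B=GGYB L=YROB
After move 7 (R): R=WGGW U=ROWB F=BOYO D=RYYG B=WGRB
Query: U face = ROWB

Answer: R O W B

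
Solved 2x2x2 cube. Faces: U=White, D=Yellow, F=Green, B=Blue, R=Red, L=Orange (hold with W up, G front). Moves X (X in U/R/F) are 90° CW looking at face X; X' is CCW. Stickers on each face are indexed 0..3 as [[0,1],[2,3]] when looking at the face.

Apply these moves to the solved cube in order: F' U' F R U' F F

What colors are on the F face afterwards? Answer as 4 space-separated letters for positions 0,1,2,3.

Answer: Y G O B

Derivation:
After move 1 (F'): F=GGGG U=WWRR R=YRYR D=OOYY L=OWOW
After move 2 (U'): U=WRWR F=OWGG R=GGYR B=YRBB L=BBOW
After move 3 (F): F=GOGW U=WRWB R=WGRR D=YGYY L=BOOO
After move 4 (R): R=RWRG U=WOWW F=GGGY D=YBYY B=BRRB
After move 5 (U'): U=OWWW F=BOGY R=GGRG B=RWRB L=BROO
After move 6 (F): F=GBYO U=OWOR R=WGWG D=RGYY L=BYOB
After move 7 (F): F=YGOB U=OWBY R=OGRG D=WWYY L=BROG
Query: F face = YGOB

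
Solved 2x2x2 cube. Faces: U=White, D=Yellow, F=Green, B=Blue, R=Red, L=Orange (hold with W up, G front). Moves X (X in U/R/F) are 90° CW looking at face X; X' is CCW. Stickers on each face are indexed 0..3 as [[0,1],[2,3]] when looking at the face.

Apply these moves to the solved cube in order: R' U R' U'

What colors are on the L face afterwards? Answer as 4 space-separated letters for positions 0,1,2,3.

After move 1 (R'): R=RRRR U=WBWB F=GWGW D=YGYG B=YBYB
After move 2 (U): U=WWBB F=RRGW R=YBRR B=OOYB L=GWOO
After move 3 (R'): R=BRYR U=WYBO F=RWGB D=YRYW B=GOGB
After move 4 (U'): U=YOWB F=GWGB R=RWYR B=BRGB L=GOOO
Query: L face = GOOO

Answer: G O O O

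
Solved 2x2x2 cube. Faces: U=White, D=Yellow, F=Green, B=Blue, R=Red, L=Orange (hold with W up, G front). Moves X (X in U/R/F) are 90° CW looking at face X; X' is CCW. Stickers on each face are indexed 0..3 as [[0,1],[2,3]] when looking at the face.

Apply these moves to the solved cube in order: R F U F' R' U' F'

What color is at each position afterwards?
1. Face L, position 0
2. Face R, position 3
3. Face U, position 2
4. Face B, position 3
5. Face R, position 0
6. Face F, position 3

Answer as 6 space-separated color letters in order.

Answer: B R R B Y W

Derivation:
After move 1 (R): R=RRRR U=WGWG F=GYGY D=YBYB B=WBWB
After move 2 (F): F=GGYY U=WGOO R=WRGR D=RRYB L=OYOB
After move 3 (U): U=OWOG F=WRYY R=WBGR B=OYWB L=GGOB
After move 4 (F'): F=RYWY U=OWWG R=RBRR D=GBYB L=GGOO
After move 5 (R'): R=BRRR U=OWWO F=RWWG D=GYYY B=BYBB
After move 6 (U'): U=WOOW F=GGWG R=RWRR B=BRBB L=BYOO
After move 7 (F'): F=GGGW U=WORR R=YWGR D=YOYY L=BWOO
Query 1: L[0] = B
Query 2: R[3] = R
Query 3: U[2] = R
Query 4: B[3] = B
Query 5: R[0] = Y
Query 6: F[3] = W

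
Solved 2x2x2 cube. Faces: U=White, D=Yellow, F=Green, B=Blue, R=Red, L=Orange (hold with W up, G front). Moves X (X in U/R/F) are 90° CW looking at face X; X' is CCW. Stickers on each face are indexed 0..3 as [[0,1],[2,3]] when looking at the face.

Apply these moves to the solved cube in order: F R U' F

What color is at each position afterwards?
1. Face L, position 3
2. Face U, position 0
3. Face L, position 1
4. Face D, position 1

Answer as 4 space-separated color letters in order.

Answer: B G R G

Derivation:
After move 1 (F): F=GGGG U=WWOO R=WRWR D=RRYY L=OYOY
After move 2 (R): R=WWRR U=WGOG F=GRGY D=RBYB B=OBWB
After move 3 (U'): U=GGWO F=OYGY R=GRRR B=WWWB L=OBOY
After move 4 (F): F=GOYY U=GGYB R=WROR D=RGYB L=OROB
Query 1: L[3] = B
Query 2: U[0] = G
Query 3: L[1] = R
Query 4: D[1] = G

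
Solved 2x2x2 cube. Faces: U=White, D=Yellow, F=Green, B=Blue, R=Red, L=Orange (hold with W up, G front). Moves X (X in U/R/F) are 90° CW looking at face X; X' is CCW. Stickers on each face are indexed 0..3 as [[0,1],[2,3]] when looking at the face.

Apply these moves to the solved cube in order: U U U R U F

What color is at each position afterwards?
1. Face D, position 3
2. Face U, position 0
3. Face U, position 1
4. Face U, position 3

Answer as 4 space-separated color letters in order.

Answer: R W W Y

Derivation:
After move 1 (U): U=WWWW F=RRGG R=BBRR B=OOBB L=GGOO
After move 2 (U): U=WWWW F=BBGG R=OORR B=GGBB L=RROO
After move 3 (U): U=WWWW F=OOGG R=GGRR B=RRBB L=BBOO
After move 4 (R): R=RGRG U=WOWG F=OYGY D=YBYR B=WRWB
After move 5 (U): U=WWGO F=RGGY R=WRRG B=BBWB L=OYOO
After move 6 (F): F=GRYG U=WWOY R=GROG D=RWYR L=OYOB
Query 1: D[3] = R
Query 2: U[0] = W
Query 3: U[1] = W
Query 4: U[3] = Y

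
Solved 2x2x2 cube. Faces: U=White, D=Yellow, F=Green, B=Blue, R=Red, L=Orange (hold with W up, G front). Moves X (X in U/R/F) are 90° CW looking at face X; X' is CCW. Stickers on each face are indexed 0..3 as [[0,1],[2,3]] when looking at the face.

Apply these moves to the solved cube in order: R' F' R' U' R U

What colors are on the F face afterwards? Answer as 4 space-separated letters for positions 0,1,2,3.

Answer: G W G G

Derivation:
After move 1 (R'): R=RRRR U=WBWB F=GWGW D=YGYG B=YBYB
After move 2 (F'): F=WWGG U=WBRR R=GRYR D=OOYG L=OBOW
After move 3 (R'): R=RRGY U=WYRY F=WBGR D=OWYG B=GBOB
After move 4 (U'): U=YYWR F=OBGR R=WBGY B=RROB L=GBOW
After move 5 (R): R=GWYB U=YBWR F=OWGG D=OOYR B=RRYB
After move 6 (U): U=WYRB F=GWGG R=RRYB B=GBYB L=OWOW
Query: F face = GWGG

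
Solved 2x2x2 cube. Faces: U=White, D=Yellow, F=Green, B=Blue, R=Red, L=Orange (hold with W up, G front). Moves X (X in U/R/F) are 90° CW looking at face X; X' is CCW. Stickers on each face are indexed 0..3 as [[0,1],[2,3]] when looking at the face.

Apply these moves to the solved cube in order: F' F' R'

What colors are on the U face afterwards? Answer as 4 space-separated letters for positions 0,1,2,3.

Answer: W B Y B

Derivation:
After move 1 (F'): F=GGGG U=WWRR R=YRYR D=OOYY L=OWOW
After move 2 (F'): F=GGGG U=WWYY R=OROR D=WWYY L=OROR
After move 3 (R'): R=RROO U=WBYB F=GWGY D=WGYG B=YBWB
Query: U face = WBYB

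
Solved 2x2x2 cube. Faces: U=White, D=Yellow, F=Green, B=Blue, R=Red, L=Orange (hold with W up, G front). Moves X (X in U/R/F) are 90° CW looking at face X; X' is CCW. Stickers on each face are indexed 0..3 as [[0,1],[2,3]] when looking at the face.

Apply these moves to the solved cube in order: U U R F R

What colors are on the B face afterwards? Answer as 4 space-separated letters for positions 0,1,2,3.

Answer: R G B B

Derivation:
After move 1 (U): U=WWWW F=RRGG R=BBRR B=OOBB L=GGOO
After move 2 (U): U=WWWW F=BBGG R=OORR B=GGBB L=RROO
After move 3 (R): R=RORO U=WBWG F=BYGY D=YBYG B=WGWB
After move 4 (F): F=GBYY U=WBOR R=WOGO D=RRYG L=RYOB
After move 5 (R): R=GWOO U=WBOY F=GRYG D=RWYW B=RGBB
Query: B face = RGBB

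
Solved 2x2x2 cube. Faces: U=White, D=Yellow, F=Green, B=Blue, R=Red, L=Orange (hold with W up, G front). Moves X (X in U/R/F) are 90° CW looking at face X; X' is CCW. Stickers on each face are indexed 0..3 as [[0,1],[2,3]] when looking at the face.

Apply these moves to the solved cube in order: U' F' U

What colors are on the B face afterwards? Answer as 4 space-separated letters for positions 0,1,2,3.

Answer: B W B B

Derivation:
After move 1 (U'): U=WWWW F=OOGG R=GGRR B=RRBB L=BBOO
After move 2 (F'): F=OGOG U=WWGR R=YGYR D=BOYY L=BWOW
After move 3 (U): U=GWRW F=YGOG R=RRYR B=BWBB L=OGOW
Query: B face = BWBB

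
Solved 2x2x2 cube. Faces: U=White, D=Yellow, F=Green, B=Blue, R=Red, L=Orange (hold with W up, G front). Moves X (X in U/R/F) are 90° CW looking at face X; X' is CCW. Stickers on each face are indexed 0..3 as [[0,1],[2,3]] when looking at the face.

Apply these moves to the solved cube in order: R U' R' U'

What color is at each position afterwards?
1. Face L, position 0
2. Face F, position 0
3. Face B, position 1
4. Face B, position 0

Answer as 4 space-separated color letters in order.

Answer: B W R Y

Derivation:
After move 1 (R): R=RRRR U=WGWG F=GYGY D=YBYB B=WBWB
After move 2 (U'): U=GGWW F=OOGY R=GYRR B=RRWB L=WBOO
After move 3 (R'): R=YRGR U=GWWR F=OGGW D=YOYY B=BRBB
After move 4 (U'): U=WRGW F=WBGW R=OGGR B=YRBB L=BROO
Query 1: L[0] = B
Query 2: F[0] = W
Query 3: B[1] = R
Query 4: B[0] = Y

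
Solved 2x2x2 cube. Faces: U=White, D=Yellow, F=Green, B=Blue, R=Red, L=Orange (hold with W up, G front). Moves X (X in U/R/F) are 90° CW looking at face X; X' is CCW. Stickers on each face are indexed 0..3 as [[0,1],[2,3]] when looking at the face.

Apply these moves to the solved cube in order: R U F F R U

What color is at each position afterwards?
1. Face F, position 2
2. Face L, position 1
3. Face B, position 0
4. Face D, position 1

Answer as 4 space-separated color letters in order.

After move 1 (R): R=RRRR U=WGWG F=GYGY D=YBYB B=WBWB
After move 2 (U): U=WWGG F=RRGY R=WBRR B=OOWB L=GYOO
After move 3 (F): F=GRYR U=WWOY R=GBGR D=RWYB L=GYOB
After move 4 (F): F=YGRR U=WWBY R=OBYR D=GGYB L=GROW
After move 5 (R): R=YORB U=WGBR F=YGRB D=GWYO B=YOWB
After move 6 (U): U=BWRG F=YORB R=YORB B=GRWB L=YGOW
Query 1: F[2] = R
Query 2: L[1] = G
Query 3: B[0] = G
Query 4: D[1] = W

Answer: R G G W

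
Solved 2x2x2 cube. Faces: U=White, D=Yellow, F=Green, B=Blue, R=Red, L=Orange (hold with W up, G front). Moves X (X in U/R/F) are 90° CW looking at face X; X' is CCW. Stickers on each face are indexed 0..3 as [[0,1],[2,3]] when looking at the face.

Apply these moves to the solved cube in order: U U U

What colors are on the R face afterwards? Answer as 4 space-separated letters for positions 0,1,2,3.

Answer: G G R R

Derivation:
After move 1 (U): U=WWWW F=RRGG R=BBRR B=OOBB L=GGOO
After move 2 (U): U=WWWW F=BBGG R=OORR B=GGBB L=RROO
After move 3 (U): U=WWWW F=OOGG R=GGRR B=RRBB L=BBOO
Query: R face = GGRR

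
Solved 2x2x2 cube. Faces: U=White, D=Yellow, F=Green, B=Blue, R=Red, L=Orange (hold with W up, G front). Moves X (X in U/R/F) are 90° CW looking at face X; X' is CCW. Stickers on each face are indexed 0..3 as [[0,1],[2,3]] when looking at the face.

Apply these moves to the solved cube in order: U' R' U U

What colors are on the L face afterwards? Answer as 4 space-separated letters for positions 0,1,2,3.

Answer: G R O O

Derivation:
After move 1 (U'): U=WWWW F=OOGG R=GGRR B=RRBB L=BBOO
After move 2 (R'): R=GRGR U=WBWR F=OWGW D=YOYG B=YRYB
After move 3 (U): U=WWRB F=GRGW R=YRGR B=BBYB L=OWOO
After move 4 (U): U=RWBW F=YRGW R=BBGR B=OWYB L=GROO
Query: L face = GROO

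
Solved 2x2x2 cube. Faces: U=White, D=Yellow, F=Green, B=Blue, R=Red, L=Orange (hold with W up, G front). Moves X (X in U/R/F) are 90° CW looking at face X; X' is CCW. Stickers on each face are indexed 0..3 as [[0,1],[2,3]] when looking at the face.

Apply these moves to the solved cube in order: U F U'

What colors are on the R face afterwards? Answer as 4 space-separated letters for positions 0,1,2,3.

Answer: G R W R

Derivation:
After move 1 (U): U=WWWW F=RRGG R=BBRR B=OOBB L=GGOO
After move 2 (F): F=GRGR U=WWOG R=WBWR D=RBYY L=GYOY
After move 3 (U'): U=WGWO F=GYGR R=GRWR B=WBBB L=OOOY
Query: R face = GRWR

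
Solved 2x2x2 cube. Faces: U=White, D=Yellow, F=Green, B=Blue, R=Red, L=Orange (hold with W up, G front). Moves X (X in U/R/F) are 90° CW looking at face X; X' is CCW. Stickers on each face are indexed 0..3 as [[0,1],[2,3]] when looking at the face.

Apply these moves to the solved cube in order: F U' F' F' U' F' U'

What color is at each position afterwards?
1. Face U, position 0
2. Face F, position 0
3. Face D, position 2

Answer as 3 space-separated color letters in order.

After move 1 (F): F=GGGG U=WWOO R=WRWR D=RRYY L=OYOY
After move 2 (U'): U=WOWO F=OYGG R=GGWR B=WRBB L=BBOY
After move 3 (F'): F=YGOG U=WOGW R=RGRR D=BYYY L=BOOW
After move 4 (F'): F=GGYO U=WORR R=YGBR D=OWYY L=BWOG
After move 5 (U'): U=ORWR F=BWYO R=GGBR B=YGBB L=WROG
After move 6 (F'): F=WOBY U=ORGB R=WGOR D=RGYY L=WROW
After move 7 (U'): U=RBOG F=WRBY R=WOOR B=WGBB L=YGOW
Query 1: U[0] = R
Query 2: F[0] = W
Query 3: D[2] = Y

Answer: R W Y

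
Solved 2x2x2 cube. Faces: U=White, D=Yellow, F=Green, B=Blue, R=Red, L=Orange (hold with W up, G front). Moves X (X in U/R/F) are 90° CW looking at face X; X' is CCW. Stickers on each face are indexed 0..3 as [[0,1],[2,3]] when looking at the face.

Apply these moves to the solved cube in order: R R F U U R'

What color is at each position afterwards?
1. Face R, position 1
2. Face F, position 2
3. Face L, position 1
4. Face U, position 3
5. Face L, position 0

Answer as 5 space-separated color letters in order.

Answer: R B R G W

Derivation:
After move 1 (R): R=RRRR U=WGWG F=GYGY D=YBYB B=WBWB
After move 2 (R): R=RRRR U=WYWY F=GBGB D=YWYW B=GBGB
After move 3 (F): F=GGBB U=WYOO R=WRYR D=RRYW L=OYOW
After move 4 (U): U=OWOY F=WRBB R=GBYR B=OYGB L=GGOW
After move 5 (U): U=OOYW F=GBBB R=OYYR B=GGGB L=WROW
After move 6 (R'): R=YROY U=OGYG F=GOBW D=RBYB B=WGRB
Query 1: R[1] = R
Query 2: F[2] = B
Query 3: L[1] = R
Query 4: U[3] = G
Query 5: L[0] = W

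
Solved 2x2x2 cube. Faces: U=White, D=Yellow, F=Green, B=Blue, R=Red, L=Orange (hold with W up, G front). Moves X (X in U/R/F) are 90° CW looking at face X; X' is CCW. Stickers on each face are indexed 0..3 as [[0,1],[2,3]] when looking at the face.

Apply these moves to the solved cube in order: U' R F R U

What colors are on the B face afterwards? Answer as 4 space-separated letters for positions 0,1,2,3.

After move 1 (U'): U=WWWW F=OOGG R=GGRR B=RRBB L=BBOO
After move 2 (R): R=RGRG U=WOWG F=OYGY D=YBYR B=WRWB
After move 3 (F): F=GOYY U=WOOB R=WGGG D=RRYR L=BYOB
After move 4 (R): R=GWGG U=WOOY F=GRYR D=RWYW B=BROB
After move 5 (U): U=OWYO F=GWYR R=BRGG B=BYOB L=GROB
Query: B face = BYOB

Answer: B Y O B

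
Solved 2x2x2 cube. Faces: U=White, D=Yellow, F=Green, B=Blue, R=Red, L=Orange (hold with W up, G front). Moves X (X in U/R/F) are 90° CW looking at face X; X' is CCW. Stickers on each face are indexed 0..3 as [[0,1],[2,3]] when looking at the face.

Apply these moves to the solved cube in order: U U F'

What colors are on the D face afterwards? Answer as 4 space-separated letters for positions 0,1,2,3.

Answer: R O Y Y

Derivation:
After move 1 (U): U=WWWW F=RRGG R=BBRR B=OOBB L=GGOO
After move 2 (U): U=WWWW F=BBGG R=OORR B=GGBB L=RROO
After move 3 (F'): F=BGBG U=WWOR R=YOYR D=ROYY L=RWOW
Query: D face = ROYY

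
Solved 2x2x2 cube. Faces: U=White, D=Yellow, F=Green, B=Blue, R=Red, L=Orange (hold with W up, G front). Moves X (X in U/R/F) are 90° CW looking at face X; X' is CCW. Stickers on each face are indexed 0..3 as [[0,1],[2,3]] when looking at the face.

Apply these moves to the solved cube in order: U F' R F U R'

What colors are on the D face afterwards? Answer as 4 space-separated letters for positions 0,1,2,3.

After move 1 (U): U=WWWW F=RRGG R=BBRR B=OOBB L=GGOO
After move 2 (F'): F=RGRG U=WWBR R=YBYR D=GOYY L=GWOW
After move 3 (R): R=YYRB U=WGBG F=RORY D=GBYO B=ROWB
After move 4 (F): F=RRYO U=WGWW R=BYGB D=RYYO L=GGOB
After move 5 (U): U=WWWG F=BYYO R=ROGB B=GGWB L=RROB
After move 6 (R'): R=OBRG U=WWWG F=BWYG D=RYYO B=OGYB
Query: D face = RYYO

Answer: R Y Y O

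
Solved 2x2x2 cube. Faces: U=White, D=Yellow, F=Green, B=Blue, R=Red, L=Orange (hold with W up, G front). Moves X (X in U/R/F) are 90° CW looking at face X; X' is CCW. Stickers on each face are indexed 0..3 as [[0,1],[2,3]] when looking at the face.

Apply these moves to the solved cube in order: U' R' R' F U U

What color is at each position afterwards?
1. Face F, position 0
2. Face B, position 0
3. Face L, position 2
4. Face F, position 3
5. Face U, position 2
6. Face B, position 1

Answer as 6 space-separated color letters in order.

Answer: G G O B Y O

Derivation:
After move 1 (U'): U=WWWW F=OOGG R=GGRR B=RRBB L=BBOO
After move 2 (R'): R=GRGR U=WBWR F=OWGW D=YOYG B=YRYB
After move 3 (R'): R=RRGG U=WYWY F=OBGR D=YWYW B=GROB
After move 4 (F): F=GORB U=WYOB R=WRYG D=GRYW L=BYOW
After move 5 (U): U=OWBY F=WRRB R=GRYG B=BYOB L=GOOW
After move 6 (U): U=BOYW F=GRRB R=BYYG B=GOOB L=WROW
Query 1: F[0] = G
Query 2: B[0] = G
Query 3: L[2] = O
Query 4: F[3] = B
Query 5: U[2] = Y
Query 6: B[1] = O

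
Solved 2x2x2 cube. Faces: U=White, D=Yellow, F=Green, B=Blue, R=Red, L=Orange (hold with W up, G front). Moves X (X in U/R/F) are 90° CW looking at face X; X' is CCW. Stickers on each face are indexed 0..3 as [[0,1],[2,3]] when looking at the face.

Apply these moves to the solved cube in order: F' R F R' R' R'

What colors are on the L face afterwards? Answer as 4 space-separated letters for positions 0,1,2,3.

Answer: O O O B

Derivation:
After move 1 (F'): F=GGGG U=WWRR R=YRYR D=OOYY L=OWOW
After move 2 (R): R=YYRR U=WGRG F=GOGY D=OBYB B=RBWB
After move 3 (F): F=GGYO U=WGWW R=RYGR D=RYYB L=OOOB
After move 4 (R'): R=YRRG U=WWWR F=GGYW D=RGYO B=BBYB
After move 5 (R'): R=RGYR U=WYWB F=GWYR D=RGYW B=OBGB
After move 6 (R'): R=GRRY U=WGWO F=GYYB D=RWYR B=WBGB
Query: L face = OOOB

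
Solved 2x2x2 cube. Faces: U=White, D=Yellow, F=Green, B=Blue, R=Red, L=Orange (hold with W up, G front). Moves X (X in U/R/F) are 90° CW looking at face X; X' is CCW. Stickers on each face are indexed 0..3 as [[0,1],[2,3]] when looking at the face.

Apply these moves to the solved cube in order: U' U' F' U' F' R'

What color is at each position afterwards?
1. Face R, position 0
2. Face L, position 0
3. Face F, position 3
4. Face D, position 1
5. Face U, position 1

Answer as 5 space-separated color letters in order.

After move 1 (U'): U=WWWW F=OOGG R=GGRR B=RRBB L=BBOO
After move 2 (U'): U=WWWW F=BBGG R=OORR B=GGBB L=RROO
After move 3 (F'): F=BGBG U=WWOR R=YOYR D=ROYY L=RWOW
After move 4 (U'): U=WRWO F=RWBG R=BGYR B=YOBB L=GGOW
After move 5 (F'): F=WGRB U=WRBY R=OGRR D=GWYY L=GOOW
After move 6 (R'): R=GROR U=WBBY F=WRRY D=GGYB B=YOWB
Query 1: R[0] = G
Query 2: L[0] = G
Query 3: F[3] = Y
Query 4: D[1] = G
Query 5: U[1] = B

Answer: G G Y G B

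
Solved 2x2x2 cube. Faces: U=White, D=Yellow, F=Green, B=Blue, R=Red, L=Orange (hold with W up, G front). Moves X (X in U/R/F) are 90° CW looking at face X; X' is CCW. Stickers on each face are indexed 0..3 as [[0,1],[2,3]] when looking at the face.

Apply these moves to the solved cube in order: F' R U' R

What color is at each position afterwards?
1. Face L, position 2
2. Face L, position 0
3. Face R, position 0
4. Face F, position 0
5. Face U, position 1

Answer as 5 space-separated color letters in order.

Answer: O R R O W

Derivation:
After move 1 (F'): F=GGGG U=WWRR R=YRYR D=OOYY L=OWOW
After move 2 (R): R=YYRR U=WGRG F=GOGY D=OBYB B=RBWB
After move 3 (U'): U=GGWR F=OWGY R=GORR B=YYWB L=RBOW
After move 4 (R): R=RGRO U=GWWY F=OBGB D=OWYY B=RYGB
Query 1: L[2] = O
Query 2: L[0] = R
Query 3: R[0] = R
Query 4: F[0] = O
Query 5: U[1] = W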